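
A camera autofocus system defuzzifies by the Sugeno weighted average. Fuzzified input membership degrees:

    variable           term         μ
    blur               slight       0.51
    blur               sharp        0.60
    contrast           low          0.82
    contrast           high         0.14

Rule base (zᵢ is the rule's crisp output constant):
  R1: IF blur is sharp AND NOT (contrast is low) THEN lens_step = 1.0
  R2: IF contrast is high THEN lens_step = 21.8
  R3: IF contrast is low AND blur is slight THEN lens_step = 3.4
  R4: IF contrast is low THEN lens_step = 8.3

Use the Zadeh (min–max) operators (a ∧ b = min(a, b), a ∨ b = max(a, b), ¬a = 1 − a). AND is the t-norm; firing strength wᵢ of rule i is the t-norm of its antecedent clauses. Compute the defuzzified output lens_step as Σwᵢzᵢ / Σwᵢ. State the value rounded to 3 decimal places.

R1 (z=1.0): sharp=0.60, ¬low=1−0.82=0.18; AND[min(a, b)] → w = 0.18
R2 (z=21.8): high=0.14 → w = 0.14
R3 (z=3.4): low=0.82, slight=0.51; AND[min(a, b)] → w = 0.51
R4 (z=8.3): low=0.82 → w = 0.82
Weighted average = (0.18·1.0 + 0.14·21.8 + 0.51·3.4 + 0.82·8.3) / (0.18 + 0.14 + 0.51 + 0.82)
  = 11.7720 / 1.6500 = 7.135

7.135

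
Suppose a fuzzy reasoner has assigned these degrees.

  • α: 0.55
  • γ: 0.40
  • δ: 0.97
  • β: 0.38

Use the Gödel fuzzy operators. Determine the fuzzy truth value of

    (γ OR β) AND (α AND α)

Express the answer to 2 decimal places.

0.40

γ OR β = max(a, b) on (0.40, 0.38) = 0.40
α AND α = min(a, b) on (0.55, 0.55) = 0.55
(γ OR β) AND (α AND α) = min(a, b) on (0.40, 0.55) = 0.40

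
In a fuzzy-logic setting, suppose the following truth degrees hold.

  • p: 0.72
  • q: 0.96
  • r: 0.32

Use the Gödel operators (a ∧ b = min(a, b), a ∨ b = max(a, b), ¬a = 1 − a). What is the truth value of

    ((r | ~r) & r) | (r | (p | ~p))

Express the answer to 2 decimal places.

0.72

~r = 1 − 0.32 = 0.68
r | ~r = max(a, b) on (0.32, 0.68) = 0.68
(r | ~r) & r = min(a, b) on (0.68, 0.32) = 0.32
~p = 1 − 0.72 = 0.28
p | ~p = max(a, b) on (0.72, 0.28) = 0.72
r | (p | ~p) = max(a, b) on (0.32, 0.72) = 0.72
((r | ~r) & r) | (r | (p | ~p)) = max(a, b) on (0.32, 0.72) = 0.72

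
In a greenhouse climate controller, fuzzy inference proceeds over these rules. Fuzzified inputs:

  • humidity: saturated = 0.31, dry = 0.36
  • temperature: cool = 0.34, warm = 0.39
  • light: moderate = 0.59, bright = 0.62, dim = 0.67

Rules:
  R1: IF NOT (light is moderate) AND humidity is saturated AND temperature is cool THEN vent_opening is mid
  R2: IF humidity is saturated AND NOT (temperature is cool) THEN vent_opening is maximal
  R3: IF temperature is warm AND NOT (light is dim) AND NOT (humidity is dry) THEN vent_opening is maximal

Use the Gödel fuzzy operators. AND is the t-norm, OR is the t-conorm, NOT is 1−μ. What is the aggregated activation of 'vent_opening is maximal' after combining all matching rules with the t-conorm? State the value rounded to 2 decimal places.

R1: ¬moderate=1−0.59=0.41, saturated=0.31, cool=0.34; AND[min(a, b)] → w = 0.31
R2: saturated=0.31, ¬cool=1−0.34=0.66; AND[min(a, b)] → w = 0.31
R3: warm=0.39, ¬dim=1−0.67=0.33, ¬dry=1−0.36=0.64; AND[min(a, b)] → w = 0.33
Rules with consequent 'maximal': {R2, R3} → strengths 0.31, 0.33
Aggregate via t-conorm [max(a, b)]: 0.33

0.33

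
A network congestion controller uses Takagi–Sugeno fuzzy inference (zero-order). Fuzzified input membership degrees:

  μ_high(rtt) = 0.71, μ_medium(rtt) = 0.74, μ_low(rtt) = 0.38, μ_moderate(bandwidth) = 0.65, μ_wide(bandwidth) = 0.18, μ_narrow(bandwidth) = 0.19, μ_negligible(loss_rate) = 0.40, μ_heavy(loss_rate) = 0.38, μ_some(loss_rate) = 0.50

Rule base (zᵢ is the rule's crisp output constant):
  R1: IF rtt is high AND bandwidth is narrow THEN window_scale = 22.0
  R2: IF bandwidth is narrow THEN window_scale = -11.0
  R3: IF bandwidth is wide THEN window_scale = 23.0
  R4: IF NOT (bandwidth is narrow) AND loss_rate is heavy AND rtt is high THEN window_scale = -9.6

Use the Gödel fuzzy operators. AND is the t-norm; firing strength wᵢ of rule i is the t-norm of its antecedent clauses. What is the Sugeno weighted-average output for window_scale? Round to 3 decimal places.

2.747

R1 (z=22.0): high=0.71, narrow=0.19; AND[min(a, b)] → w = 0.19
R2 (z=-11.0): narrow=0.19 → w = 0.19
R3 (z=23.0): wide=0.18 → w = 0.18
R4 (z=-9.6): ¬narrow=1−0.19=0.81, heavy=0.38, high=0.71; AND[min(a, b)] → w = 0.38
Weighted average = (0.19·22.0 + 0.19·-11.0 + 0.18·23.0 + 0.38·-9.6) / (0.19 + 0.19 + 0.18 + 0.38)
  = 2.5820 / 0.9400 = 2.747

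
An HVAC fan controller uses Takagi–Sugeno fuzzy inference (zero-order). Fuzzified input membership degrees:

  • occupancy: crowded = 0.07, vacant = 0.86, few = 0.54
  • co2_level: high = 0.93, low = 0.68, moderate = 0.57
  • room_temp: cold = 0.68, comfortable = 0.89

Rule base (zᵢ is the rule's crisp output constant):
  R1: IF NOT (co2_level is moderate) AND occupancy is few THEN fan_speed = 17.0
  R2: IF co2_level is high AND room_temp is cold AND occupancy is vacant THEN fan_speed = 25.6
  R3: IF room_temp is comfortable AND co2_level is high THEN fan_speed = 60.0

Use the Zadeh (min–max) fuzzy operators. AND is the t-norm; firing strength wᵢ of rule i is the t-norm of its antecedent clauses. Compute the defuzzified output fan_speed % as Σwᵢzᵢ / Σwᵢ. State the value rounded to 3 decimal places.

39.059

R1 (z=17.0): ¬moderate=1−0.57=0.43, few=0.54; AND[min(a, b)] → w = 0.43
R2 (z=25.6): high=0.93, cold=0.68, vacant=0.86; AND[min(a, b)] → w = 0.68
R3 (z=60.0): comfortable=0.89, high=0.93; AND[min(a, b)] → w = 0.89
Weighted average = (0.43·17.0 + 0.68·25.6 + 0.89·60.0) / (0.43 + 0.68 + 0.89)
  = 78.1180 / 2.0000 = 39.059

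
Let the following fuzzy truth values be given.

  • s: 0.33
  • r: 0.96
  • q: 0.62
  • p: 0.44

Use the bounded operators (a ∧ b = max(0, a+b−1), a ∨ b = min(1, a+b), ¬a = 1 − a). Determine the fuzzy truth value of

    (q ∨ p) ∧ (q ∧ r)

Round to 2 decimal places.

q ∨ p = min(1, a+b) on (0.62, 0.44) = 1.00
q ∧ r = max(0, a+b−1) on (0.62, 0.96) = 0.58
(q ∨ p) ∧ (q ∧ r) = max(0, a+b−1) on (1.00, 0.58) = 0.58

0.58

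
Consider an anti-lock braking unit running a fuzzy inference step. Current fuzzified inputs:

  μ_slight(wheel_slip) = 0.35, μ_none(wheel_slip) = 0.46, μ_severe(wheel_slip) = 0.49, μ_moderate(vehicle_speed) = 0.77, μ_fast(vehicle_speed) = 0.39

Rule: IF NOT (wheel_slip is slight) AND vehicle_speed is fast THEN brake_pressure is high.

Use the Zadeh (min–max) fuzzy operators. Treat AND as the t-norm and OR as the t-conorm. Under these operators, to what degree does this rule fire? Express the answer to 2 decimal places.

0.39

firing strength: ¬slight=1−0.35=0.65, fast=0.39; AND[min(a, b)] → w = 0.39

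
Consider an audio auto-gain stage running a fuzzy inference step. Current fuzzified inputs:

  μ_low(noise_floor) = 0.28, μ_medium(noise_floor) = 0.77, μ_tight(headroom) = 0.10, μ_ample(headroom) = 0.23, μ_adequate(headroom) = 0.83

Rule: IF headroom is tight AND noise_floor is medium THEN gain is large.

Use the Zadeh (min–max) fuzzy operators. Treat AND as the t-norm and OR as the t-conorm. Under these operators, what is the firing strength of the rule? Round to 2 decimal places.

firing strength: tight=0.10, medium=0.77; AND[min(a, b)] → w = 0.10

0.10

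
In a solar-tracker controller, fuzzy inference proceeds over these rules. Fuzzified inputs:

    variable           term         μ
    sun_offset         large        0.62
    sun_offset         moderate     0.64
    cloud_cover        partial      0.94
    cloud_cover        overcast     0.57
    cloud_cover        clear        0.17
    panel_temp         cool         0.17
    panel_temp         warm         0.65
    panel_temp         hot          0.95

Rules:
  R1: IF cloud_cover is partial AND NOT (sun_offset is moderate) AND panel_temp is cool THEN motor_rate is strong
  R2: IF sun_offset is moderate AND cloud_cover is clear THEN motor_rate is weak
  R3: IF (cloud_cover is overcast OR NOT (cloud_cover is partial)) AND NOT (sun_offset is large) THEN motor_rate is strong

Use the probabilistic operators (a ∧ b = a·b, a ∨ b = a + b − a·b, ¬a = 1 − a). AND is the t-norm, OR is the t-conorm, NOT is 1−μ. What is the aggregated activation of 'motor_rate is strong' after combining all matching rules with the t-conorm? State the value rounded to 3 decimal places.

R1: partial=0.94, ¬moderate=1−0.64=0.36, cool=0.17; AND[a·b] → w = 0.0575
R2: moderate=0.64, clear=0.17; AND[a·b] → w = 0.1088
R3: (overcast=0.57 OR ¬partial=1−0.94=0.06) = 0.5958; AND[a·b] with ¬large=1−0.62=0.38 → w = 0.2264
Rules with consequent 'strong': {R1, R3} → strengths 0.0575, 0.2264
Aggregate via t-conorm [a + b − a·b]: 0.2709

0.271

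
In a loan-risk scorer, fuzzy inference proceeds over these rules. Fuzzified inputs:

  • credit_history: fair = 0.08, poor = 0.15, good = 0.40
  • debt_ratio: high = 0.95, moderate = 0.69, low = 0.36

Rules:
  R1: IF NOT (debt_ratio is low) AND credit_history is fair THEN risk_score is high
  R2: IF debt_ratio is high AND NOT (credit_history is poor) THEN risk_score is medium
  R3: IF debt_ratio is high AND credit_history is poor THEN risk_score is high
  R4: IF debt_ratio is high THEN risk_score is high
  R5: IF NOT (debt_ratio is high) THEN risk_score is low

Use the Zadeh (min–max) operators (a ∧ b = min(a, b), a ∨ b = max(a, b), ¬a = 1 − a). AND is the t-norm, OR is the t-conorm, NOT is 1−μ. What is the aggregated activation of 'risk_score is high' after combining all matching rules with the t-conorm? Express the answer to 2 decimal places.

0.95

R1: ¬low=1−0.36=0.64, fair=0.08; AND[min(a, b)] → w = 0.08
R2: high=0.95, ¬poor=1−0.15=0.85; AND[min(a, b)] → w = 0.85
R3: high=0.95, poor=0.15; AND[min(a, b)] → w = 0.15
R4: high=0.95 → w = 0.95
R5: ¬high=1−0.95=0.05 → w = 0.05
Rules with consequent 'high': {R1, R3, R4} → strengths 0.08, 0.15, 0.95
Aggregate via t-conorm [max(a, b)]: 0.95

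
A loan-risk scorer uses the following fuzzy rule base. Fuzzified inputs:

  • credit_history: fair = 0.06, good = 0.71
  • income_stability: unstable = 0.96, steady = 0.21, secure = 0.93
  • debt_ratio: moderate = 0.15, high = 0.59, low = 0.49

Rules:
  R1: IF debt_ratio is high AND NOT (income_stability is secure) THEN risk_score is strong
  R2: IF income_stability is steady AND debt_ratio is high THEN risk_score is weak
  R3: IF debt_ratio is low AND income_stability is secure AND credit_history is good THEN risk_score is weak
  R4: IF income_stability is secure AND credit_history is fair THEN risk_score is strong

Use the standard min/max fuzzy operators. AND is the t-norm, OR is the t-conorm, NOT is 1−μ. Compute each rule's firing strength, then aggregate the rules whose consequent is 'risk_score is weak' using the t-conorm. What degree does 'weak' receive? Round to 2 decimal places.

R1: high=0.59, ¬secure=1−0.93=0.07; AND[min(a, b)] → w = 0.07
R2: steady=0.21, high=0.59; AND[min(a, b)] → w = 0.21
R3: low=0.49, secure=0.93, good=0.71; AND[min(a, b)] → w = 0.49
R4: secure=0.93, fair=0.06; AND[min(a, b)] → w = 0.06
Rules with consequent 'weak': {R2, R3} → strengths 0.21, 0.49
Aggregate via t-conorm [max(a, b)]: 0.49

0.49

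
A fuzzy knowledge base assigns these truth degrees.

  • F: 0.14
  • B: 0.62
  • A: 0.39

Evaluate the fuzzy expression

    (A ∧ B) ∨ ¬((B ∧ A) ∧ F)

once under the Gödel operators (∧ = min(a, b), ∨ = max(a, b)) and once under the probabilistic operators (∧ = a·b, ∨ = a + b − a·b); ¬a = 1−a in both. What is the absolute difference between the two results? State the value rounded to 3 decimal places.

0.114

Under Gödel:
  A ∧ B = min(a, b) on (0.39, 0.62) = 0.39
  B ∧ A = min(a, b) on (0.62, 0.39) = 0.39
  (B ∧ A) ∧ F = min(a, b) on (0.39, 0.14) = 0.14
  ¬((B ∧ A) ∧ F) = 1 − 0.14 = 0.86
  (A ∧ B) ∨ ¬((B ∧ A) ∧ F) = max(a, b) on (0.39, 0.86) = 0.86
  → value = 0.8600
Under probabilistic:
  A ∧ B = a·b on (0.3900, 0.6200) = 0.2418
  B ∧ A = a·b on (0.6200, 0.3900) = 0.2418
  (B ∧ A) ∧ F = a·b on (0.2418, 0.1400) = 0.0339
  ¬((B ∧ A) ∧ F) = 1 − 0.0339 = 0.9661
  (A ∧ B) ∨ ¬((B ∧ A) ∧ F) = a + b − a·b on (0.2418, 0.9661) = 0.9743
  → value = 0.9743
|0.8600 − 0.9743| = 0.114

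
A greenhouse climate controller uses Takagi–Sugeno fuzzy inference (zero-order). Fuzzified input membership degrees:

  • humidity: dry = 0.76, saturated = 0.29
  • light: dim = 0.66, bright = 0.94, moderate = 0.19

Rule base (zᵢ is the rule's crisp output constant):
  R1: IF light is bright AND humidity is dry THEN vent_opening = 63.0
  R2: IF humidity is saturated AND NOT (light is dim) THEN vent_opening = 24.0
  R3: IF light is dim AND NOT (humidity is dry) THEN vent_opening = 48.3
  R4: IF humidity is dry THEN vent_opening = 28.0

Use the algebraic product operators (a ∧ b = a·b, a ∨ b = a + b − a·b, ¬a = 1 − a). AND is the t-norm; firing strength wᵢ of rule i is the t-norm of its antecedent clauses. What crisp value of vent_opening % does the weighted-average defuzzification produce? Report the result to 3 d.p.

R1 (z=63.0): bright=0.94, dry=0.76; AND[a·b] → w = 0.7144
R2 (z=24.0): saturated=0.29, ¬dim=1−0.66=0.34; AND[a·b] → w = 0.0986
R3 (z=48.3): dim=0.66, ¬dry=1−0.76=0.24; AND[a·b] → w = 0.1584
R4 (z=28.0): dry=0.76 → w = 0.7600
Weighted average = (0.7144·63.0 + 0.0986·24.0 + 0.1584·48.3 + 0.7600·28.0) / (0.7144 + 0.0986 + 0.1584 + 0.7600)
  = 76.3043 / 1.7314 = 44.071

44.071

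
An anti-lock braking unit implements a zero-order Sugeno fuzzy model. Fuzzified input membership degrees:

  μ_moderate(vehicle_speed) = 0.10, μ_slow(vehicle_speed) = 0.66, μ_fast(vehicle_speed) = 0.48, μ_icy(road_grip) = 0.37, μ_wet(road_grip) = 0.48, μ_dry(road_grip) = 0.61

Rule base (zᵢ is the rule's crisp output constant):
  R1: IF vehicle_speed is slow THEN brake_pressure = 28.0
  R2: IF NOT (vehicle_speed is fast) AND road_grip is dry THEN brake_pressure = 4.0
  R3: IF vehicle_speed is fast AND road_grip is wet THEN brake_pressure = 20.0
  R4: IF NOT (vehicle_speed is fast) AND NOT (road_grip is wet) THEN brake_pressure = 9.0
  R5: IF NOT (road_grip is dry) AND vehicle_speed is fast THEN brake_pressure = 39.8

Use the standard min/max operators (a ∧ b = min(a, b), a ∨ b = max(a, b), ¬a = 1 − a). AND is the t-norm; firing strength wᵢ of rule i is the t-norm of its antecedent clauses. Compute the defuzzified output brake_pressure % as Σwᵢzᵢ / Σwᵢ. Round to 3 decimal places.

R1 (z=28.0): slow=0.66 → w = 0.66
R2 (z=4.0): ¬fast=1−0.48=0.52, dry=0.61; AND[min(a, b)] → w = 0.52
R3 (z=20.0): fast=0.48, wet=0.48; AND[min(a, b)] → w = 0.48
R4 (z=9.0): ¬fast=1−0.48=0.52, ¬wet=1−0.48=0.52; AND[min(a, b)] → w = 0.52
R5 (z=39.8): ¬dry=1−0.61=0.39, fast=0.48; AND[min(a, b)] → w = 0.39
Weighted average = (0.66·28.0 + 0.52·4.0 + 0.48·20.0 + 0.52·9.0 + 0.39·39.8) / (0.66 + 0.52 + 0.48 + 0.52 + 0.39)
  = 50.3620 / 2.5700 = 19.596

19.596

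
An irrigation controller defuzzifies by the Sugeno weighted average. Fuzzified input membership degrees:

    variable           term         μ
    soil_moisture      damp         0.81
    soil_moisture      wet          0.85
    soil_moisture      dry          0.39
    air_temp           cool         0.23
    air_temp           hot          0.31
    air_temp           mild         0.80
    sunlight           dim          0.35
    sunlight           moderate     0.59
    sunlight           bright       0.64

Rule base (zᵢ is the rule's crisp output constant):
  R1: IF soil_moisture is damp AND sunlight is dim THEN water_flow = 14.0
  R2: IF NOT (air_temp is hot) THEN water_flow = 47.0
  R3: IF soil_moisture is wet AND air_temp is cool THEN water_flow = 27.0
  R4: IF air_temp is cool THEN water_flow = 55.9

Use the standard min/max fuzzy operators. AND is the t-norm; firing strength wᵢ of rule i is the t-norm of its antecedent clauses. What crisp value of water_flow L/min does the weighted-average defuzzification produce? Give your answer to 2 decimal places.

R1 (z=14.0): damp=0.81, dim=0.35; AND[min(a, b)] → w = 0.35
R2 (z=47.0): ¬hot=1−0.31=0.69 → w = 0.69
R3 (z=27.0): wet=0.85, cool=0.23; AND[min(a, b)] → w = 0.23
R4 (z=55.9): cool=0.23 → w = 0.23
Weighted average = (0.35·14.0 + 0.69·47.0 + 0.23·27.0 + 0.23·55.9) / (0.35 + 0.69 + 0.23 + 0.23)
  = 56.3970 / 1.5000 = 37.60

37.60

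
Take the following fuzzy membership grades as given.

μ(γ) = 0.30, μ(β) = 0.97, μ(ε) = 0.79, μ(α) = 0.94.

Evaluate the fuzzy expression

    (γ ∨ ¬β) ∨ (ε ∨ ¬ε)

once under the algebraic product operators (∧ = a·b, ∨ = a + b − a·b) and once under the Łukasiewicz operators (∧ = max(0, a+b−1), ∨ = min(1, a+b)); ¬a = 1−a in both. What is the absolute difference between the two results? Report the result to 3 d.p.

0.113

Under algebraic product:
  ¬β = 1 − 0.9700 = 0.0300
  γ ∨ ¬β = a + b − a·b on (0.3000, 0.0300) = 0.3210
  ¬ε = 1 − 0.7900 = 0.2100
  ε ∨ ¬ε = a + b − a·b on (0.7900, 0.2100) = 0.8341
  (γ ∨ ¬β) ∨ (ε ∨ ¬ε) = a + b − a·b on (0.3210, 0.8341) = 0.8874
  → value = 0.8874
Under Łukasiewicz:
  ¬β = 1 − 0.97 = 0.03
  γ ∨ ¬β = min(1, a+b) on (0.30, 0.03) = 0.33
  ¬ε = 1 − 0.79 = 0.21
  ε ∨ ¬ε = min(1, a+b) on (0.79, 0.21) = 1.00
  (γ ∨ ¬β) ∨ (ε ∨ ¬ε) = min(1, a+b) on (0.33, 1.00) = 1.00
  → value = 1.0000
|0.8874 − 1.0000| = 0.113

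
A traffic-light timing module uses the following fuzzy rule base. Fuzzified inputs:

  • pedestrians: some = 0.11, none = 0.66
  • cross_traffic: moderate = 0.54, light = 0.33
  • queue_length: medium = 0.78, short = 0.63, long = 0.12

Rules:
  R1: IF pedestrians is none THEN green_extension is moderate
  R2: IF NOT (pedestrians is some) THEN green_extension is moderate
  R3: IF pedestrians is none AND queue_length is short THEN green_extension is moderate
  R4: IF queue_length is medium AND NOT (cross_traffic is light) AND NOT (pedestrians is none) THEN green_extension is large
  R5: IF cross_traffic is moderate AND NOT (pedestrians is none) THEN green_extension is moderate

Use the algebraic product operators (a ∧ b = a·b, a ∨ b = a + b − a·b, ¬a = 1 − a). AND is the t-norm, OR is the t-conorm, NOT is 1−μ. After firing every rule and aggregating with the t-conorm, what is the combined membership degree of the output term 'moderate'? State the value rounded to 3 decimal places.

0.982

R1: none=0.66 → w = 0.6600
R2: ¬some=1−0.11=0.89 → w = 0.8900
R3: none=0.66, short=0.63; AND[a·b] → w = 0.4158
R4: medium=0.78, ¬light=1−0.33=0.67, ¬none=1−0.66=0.34; AND[a·b] → w = 0.1777
R5: moderate=0.54, ¬none=1−0.66=0.34; AND[a·b] → w = 0.1836
Rules with consequent 'moderate': {R1, R2, R3, R5} → strengths 0.6600, 0.8900, 0.4158, 0.1836
Aggregate via t-conorm [a + b − a·b]: 0.9822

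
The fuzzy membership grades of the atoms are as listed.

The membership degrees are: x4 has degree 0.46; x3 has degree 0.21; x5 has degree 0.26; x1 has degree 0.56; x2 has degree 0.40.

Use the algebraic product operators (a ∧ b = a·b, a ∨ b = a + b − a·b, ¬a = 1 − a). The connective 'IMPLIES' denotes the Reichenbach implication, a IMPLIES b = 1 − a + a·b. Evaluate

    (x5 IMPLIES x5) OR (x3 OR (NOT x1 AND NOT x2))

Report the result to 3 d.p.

0.888

x5 IMPLIES x5  [Reichenbach: 1 − a + a·b] with a=0.2600, b=0.2600 → 0.8076
NOT x1 = 1 − 0.5600 = 0.4400
NOT x2 = 1 − 0.4000 = 0.6000
NOT x1 AND NOT x2 = a·b on (0.4400, 0.6000) = 0.2640
x3 OR (NOT x1 AND NOT x2) = a + b − a·b on (0.2100, 0.2640) = 0.4186
(x5 IMPLIES x5) OR (x3 OR (NOT x1 AND NOT x2)) = a + b − a·b on (0.8076, 0.4186) = 0.8881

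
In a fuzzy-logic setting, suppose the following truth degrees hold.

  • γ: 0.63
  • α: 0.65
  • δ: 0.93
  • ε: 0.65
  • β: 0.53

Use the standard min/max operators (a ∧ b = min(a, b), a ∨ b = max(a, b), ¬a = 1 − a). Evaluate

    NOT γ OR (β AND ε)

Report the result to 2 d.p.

NOT γ = 1 − 0.63 = 0.37
β AND ε = min(a, b) on (0.53, 0.65) = 0.53
NOT γ OR (β AND ε) = max(a, b) on (0.37, 0.53) = 0.53

0.53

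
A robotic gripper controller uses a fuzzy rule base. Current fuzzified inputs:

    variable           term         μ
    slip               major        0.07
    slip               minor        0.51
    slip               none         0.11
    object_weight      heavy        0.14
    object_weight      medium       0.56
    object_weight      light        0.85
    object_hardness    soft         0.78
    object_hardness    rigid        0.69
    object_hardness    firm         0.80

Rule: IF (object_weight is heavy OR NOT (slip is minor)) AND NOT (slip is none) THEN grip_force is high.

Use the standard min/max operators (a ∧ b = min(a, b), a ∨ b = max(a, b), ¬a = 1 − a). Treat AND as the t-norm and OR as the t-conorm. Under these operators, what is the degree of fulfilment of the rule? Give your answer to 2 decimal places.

firing strength: (heavy=0.14 OR ¬minor=1−0.51=0.49) = 0.49; AND[min(a, b)] with ¬none=1−0.11=0.89 → w = 0.49

0.49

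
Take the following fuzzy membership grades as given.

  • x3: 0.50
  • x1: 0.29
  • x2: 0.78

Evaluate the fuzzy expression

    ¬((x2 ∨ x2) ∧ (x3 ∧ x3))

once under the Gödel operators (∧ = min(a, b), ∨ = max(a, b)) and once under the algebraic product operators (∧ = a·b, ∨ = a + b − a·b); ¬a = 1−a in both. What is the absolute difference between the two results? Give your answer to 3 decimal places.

Under Gödel:
  x2 ∨ x2 = max(a, b) on (0.78, 0.78) = 0.78
  x3 ∧ x3 = min(a, b) on (0.50, 0.50) = 0.50
  (x2 ∨ x2) ∧ (x3 ∧ x3) = min(a, b) on (0.78, 0.50) = 0.50
  ¬((x2 ∨ x2) ∧ (x3 ∧ x3)) = 1 − 0.50 = 0.50
  → value = 0.5000
Under algebraic product:
  x2 ∨ x2 = a + b − a·b on (0.7800, 0.7800) = 0.9516
  x3 ∧ x3 = a·b on (0.5000, 0.5000) = 0.2500
  (x2 ∨ x2) ∧ (x3 ∧ x3) = a·b on (0.9516, 0.2500) = 0.2379
  ¬((x2 ∨ x2) ∧ (x3 ∧ x3)) = 1 − 0.2379 = 0.7621
  → value = 0.7621
|0.5000 − 0.7621| = 0.262

0.262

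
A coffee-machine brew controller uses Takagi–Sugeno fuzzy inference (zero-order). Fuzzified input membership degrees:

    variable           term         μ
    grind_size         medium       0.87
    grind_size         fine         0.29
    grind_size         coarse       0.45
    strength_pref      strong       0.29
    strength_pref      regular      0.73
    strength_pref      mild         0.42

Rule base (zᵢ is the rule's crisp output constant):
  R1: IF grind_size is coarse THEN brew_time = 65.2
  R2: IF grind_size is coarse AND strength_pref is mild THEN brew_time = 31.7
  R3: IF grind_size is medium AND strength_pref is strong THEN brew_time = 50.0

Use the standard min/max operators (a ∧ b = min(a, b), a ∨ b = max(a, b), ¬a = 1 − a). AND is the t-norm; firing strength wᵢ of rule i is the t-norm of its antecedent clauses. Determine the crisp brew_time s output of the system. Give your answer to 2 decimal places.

49.27

R1 (z=65.2): coarse=0.45 → w = 0.45
R2 (z=31.7): coarse=0.45, mild=0.42; AND[min(a, b)] → w = 0.42
R3 (z=50.0): medium=0.87, strong=0.29; AND[min(a, b)] → w = 0.29
Weighted average = (0.45·65.2 + 0.42·31.7 + 0.29·50.0) / (0.45 + 0.42 + 0.29)
  = 57.1540 / 1.1600 = 49.27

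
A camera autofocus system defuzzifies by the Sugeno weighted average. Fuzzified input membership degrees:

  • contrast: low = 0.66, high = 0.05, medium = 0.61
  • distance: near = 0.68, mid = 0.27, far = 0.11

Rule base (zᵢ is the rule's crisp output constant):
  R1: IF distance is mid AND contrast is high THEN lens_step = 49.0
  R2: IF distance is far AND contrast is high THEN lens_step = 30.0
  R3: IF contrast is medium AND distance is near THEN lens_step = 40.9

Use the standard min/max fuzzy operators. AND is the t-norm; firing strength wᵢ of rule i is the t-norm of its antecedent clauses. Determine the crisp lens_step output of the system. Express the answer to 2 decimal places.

R1 (z=49.0): mid=0.27, high=0.05; AND[min(a, b)] → w = 0.05
R2 (z=30.0): far=0.11, high=0.05; AND[min(a, b)] → w = 0.05
R3 (z=40.9): medium=0.61, near=0.68; AND[min(a, b)] → w = 0.61
Weighted average = (0.05·49.0 + 0.05·30.0 + 0.61·40.9) / (0.05 + 0.05 + 0.61)
  = 28.8990 / 0.7100 = 40.70

40.70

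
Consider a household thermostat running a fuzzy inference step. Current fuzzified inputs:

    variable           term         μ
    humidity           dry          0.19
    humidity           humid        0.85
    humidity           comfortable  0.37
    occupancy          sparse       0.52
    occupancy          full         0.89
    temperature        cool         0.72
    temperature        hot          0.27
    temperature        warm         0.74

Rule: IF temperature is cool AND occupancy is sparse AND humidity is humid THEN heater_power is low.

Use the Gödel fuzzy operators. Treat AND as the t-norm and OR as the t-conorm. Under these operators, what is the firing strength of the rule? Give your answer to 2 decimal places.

firing strength: cool=0.72, sparse=0.52, humid=0.85; AND[min(a, b)] → w = 0.52

0.52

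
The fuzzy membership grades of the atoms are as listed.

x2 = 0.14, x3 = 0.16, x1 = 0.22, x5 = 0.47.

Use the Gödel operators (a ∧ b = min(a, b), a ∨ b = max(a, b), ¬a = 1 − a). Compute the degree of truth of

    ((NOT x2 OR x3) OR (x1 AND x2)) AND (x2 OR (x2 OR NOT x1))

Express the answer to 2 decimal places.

NOT x2 = 1 − 0.14 = 0.86
NOT x2 OR x3 = max(a, b) on (0.86, 0.16) = 0.86
x1 AND x2 = min(a, b) on (0.22, 0.14) = 0.14
(NOT x2 OR x3) OR (x1 AND x2) = max(a, b) on (0.86, 0.14) = 0.86
NOT x1 = 1 − 0.22 = 0.78
x2 OR NOT x1 = max(a, b) on (0.14, 0.78) = 0.78
x2 OR (x2 OR NOT x1) = max(a, b) on (0.14, 0.78) = 0.78
((NOT x2 OR x3) OR (x1 AND x2)) AND (x2 OR (x2 OR NOT x1)) = min(a, b) on (0.86, 0.78) = 0.78

0.78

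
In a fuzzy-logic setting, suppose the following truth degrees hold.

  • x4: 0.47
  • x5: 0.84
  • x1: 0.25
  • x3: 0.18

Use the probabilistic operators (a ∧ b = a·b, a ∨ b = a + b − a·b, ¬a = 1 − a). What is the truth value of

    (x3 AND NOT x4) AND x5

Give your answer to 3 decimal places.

0.080

NOT x4 = 1 − 0.4700 = 0.5300
x3 AND NOT x4 = a·b on (0.1800, 0.5300) = 0.0954
(x3 AND NOT x4) AND x5 = a·b on (0.0954, 0.8400) = 0.0801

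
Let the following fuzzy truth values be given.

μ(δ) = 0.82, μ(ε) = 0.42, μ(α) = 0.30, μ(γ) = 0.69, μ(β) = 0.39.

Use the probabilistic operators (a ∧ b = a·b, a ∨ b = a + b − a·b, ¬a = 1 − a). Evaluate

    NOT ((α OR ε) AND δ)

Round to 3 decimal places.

α OR ε = a + b − a·b on (0.3000, 0.4200) = 0.5940
(α OR ε) AND δ = a·b on (0.5940, 0.8200) = 0.4871
NOT ((α OR ε) AND δ) = 1 − 0.4871 = 0.5129

0.513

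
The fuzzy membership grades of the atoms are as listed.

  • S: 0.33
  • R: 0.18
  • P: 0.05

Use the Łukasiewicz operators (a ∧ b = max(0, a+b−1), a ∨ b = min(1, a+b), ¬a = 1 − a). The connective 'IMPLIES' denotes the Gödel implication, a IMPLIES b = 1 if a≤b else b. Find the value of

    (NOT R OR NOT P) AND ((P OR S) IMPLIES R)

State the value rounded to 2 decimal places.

NOT R = 1 − 0.18 = 0.82
NOT P = 1 − 0.05 = 0.95
NOT R OR NOT P = min(1, a+b) on (0.82, 0.95) = 1.00
P OR S = min(1, a+b) on (0.05, 0.33) = 0.38
(P OR S) IMPLIES R  [Gödel: 1 if a≤b else b] with a=0.38, b=0.18 → 0.18
(NOT R OR NOT P) AND ((P OR S) IMPLIES R) = max(0, a+b−1) on (1.00, 0.18) = 0.18

0.18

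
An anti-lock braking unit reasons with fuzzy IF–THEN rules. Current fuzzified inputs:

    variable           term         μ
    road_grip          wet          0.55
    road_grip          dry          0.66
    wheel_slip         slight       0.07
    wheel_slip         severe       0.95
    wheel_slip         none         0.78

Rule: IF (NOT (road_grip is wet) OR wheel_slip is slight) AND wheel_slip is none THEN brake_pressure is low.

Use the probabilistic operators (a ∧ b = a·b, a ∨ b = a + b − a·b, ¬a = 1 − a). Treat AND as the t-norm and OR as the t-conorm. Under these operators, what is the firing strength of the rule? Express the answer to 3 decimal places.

0.381

firing strength: (¬wet=1−0.55=0.45 OR slight=0.07) = 0.4885; AND[a·b] with none=0.78 → w = 0.3810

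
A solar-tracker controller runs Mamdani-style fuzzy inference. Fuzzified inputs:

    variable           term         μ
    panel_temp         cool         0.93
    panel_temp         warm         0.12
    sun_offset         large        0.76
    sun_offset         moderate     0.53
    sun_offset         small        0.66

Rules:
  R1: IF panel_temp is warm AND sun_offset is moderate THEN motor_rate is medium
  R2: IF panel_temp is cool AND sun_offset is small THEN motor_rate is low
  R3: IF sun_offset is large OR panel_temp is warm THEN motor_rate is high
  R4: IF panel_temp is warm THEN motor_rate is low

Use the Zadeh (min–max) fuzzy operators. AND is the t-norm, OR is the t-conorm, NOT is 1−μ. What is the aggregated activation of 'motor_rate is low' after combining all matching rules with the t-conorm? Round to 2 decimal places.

0.66

R1: warm=0.12, moderate=0.53; AND[min(a, b)] → w = 0.12
R2: cool=0.93, small=0.66; AND[min(a, b)] → w = 0.66
R3: large=0.76, warm=0.12; OR[max(a, b)] → w = 0.76
R4: warm=0.12 → w = 0.12
Rules with consequent 'low': {R2, R4} → strengths 0.66, 0.12
Aggregate via t-conorm [max(a, b)]: 0.66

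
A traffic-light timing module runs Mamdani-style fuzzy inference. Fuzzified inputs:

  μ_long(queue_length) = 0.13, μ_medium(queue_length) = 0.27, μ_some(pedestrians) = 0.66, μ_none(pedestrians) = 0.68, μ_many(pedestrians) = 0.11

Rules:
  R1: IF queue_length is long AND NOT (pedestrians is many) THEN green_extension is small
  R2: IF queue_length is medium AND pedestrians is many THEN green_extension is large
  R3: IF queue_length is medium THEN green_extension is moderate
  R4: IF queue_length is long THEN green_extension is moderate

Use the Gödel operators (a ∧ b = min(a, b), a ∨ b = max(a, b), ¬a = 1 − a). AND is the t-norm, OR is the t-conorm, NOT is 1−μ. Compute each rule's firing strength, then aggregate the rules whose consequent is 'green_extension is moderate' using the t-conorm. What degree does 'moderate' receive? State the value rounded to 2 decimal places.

R1: long=0.13, ¬many=1−0.11=0.89; AND[min(a, b)] → w = 0.13
R2: medium=0.27, many=0.11; AND[min(a, b)] → w = 0.11
R3: medium=0.27 → w = 0.27
R4: long=0.13 → w = 0.13
Rules with consequent 'moderate': {R3, R4} → strengths 0.27, 0.13
Aggregate via t-conorm [max(a, b)]: 0.27

0.27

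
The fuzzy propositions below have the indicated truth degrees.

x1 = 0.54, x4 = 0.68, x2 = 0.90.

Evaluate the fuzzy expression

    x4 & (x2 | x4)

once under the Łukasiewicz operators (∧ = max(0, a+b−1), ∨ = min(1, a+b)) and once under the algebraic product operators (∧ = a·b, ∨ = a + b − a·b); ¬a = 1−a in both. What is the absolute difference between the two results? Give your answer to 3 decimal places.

0.022

Under Łukasiewicz:
  x2 | x4 = min(1, a+b) on (0.90, 0.68) = 1.00
  x4 & (x2 | x4) = max(0, a+b−1) on (0.68, 1.00) = 0.68
  → value = 0.6800
Under algebraic product:
  x2 | x4 = a + b − a·b on (0.9000, 0.6800) = 0.9680
  x4 & (x2 | x4) = a·b on (0.6800, 0.9680) = 0.6582
  → value = 0.6582
|0.6800 − 0.6582| = 0.022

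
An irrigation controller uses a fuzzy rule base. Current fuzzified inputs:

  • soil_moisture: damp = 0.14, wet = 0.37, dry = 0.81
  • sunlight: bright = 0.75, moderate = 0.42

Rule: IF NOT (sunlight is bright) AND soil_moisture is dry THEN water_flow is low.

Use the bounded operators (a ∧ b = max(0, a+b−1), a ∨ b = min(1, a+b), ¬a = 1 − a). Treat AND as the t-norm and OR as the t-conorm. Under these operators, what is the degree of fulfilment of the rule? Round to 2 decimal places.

firing strength: ¬bright=1−0.75=0.25, dry=0.81; AND[max(0, a+b−1)] → w = 0.06

0.06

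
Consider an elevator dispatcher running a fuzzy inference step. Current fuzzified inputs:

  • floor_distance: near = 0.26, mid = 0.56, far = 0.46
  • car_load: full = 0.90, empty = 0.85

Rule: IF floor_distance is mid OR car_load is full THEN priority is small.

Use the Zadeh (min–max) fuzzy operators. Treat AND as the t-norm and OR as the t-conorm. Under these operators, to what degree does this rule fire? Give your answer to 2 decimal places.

firing strength: mid=0.56, full=0.90; OR[max(a, b)] → w = 0.90

0.90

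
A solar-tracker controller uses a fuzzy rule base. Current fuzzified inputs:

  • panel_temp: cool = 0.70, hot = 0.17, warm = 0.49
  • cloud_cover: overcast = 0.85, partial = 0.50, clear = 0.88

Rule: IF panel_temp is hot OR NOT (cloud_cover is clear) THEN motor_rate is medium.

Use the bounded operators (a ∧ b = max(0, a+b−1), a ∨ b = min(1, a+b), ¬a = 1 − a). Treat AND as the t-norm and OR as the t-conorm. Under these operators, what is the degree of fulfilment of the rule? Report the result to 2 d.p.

firing strength: hot=0.17, ¬clear=1−0.88=0.12; OR[min(1, a+b)] → w = 0.29

0.29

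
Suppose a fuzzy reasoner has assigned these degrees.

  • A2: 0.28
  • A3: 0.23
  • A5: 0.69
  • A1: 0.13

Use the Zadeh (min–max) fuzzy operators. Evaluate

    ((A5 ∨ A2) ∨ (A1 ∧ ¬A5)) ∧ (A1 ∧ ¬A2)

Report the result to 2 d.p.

A5 ∨ A2 = max(a, b) on (0.69, 0.28) = 0.69
¬A5 = 1 − 0.69 = 0.31
A1 ∧ ¬A5 = min(a, b) on (0.13, 0.31) = 0.13
(A5 ∨ A2) ∨ (A1 ∧ ¬A5) = max(a, b) on (0.69, 0.13) = 0.69
¬A2 = 1 − 0.28 = 0.72
A1 ∧ ¬A2 = min(a, b) on (0.13, 0.72) = 0.13
((A5 ∨ A2) ∨ (A1 ∧ ¬A5)) ∧ (A1 ∧ ¬A2) = min(a, b) on (0.69, 0.13) = 0.13

0.13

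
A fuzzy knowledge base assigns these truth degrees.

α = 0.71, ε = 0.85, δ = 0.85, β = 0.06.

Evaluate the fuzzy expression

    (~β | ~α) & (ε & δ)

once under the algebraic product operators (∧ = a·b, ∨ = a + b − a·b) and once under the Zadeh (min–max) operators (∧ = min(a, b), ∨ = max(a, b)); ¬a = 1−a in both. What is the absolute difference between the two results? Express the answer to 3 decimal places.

0.158

Under algebraic product:
  ~β = 1 − 0.0600 = 0.9400
  ~α = 1 − 0.7100 = 0.2900
  ~β | ~α = a + b − a·b on (0.9400, 0.2900) = 0.9574
  ε & δ = a·b on (0.8500, 0.8500) = 0.7225
  (~β | ~α) & (ε & δ) = a·b on (0.9574, 0.7225) = 0.6917
  → value = 0.6917
Under Zadeh (min–max):
  ~β = 1 − 0.06 = 0.94
  ~α = 1 − 0.71 = 0.29
  ~β | ~α = max(a, b) on (0.94, 0.29) = 0.94
  ε & δ = min(a, b) on (0.85, 0.85) = 0.85
  (~β | ~α) & (ε & δ) = min(a, b) on (0.94, 0.85) = 0.85
  → value = 0.8500
|0.6917 − 0.8500| = 0.158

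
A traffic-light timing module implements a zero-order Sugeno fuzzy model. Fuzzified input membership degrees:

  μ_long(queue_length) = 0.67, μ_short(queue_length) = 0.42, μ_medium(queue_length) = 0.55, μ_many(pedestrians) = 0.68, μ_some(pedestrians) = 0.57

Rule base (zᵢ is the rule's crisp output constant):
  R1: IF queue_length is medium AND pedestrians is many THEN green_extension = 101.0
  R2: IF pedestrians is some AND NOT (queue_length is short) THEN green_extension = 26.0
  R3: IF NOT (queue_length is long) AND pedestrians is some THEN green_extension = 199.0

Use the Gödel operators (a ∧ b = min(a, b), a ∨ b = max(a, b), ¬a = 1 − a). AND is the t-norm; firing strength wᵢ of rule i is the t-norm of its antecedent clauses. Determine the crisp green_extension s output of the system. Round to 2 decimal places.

93.82

R1 (z=101.0): medium=0.55, many=0.68; AND[min(a, b)] → w = 0.55
R2 (z=26.0): some=0.57, ¬short=1−0.42=0.58; AND[min(a, b)] → w = 0.57
R3 (z=199.0): ¬long=1−0.67=0.33, some=0.57; AND[min(a, b)] → w = 0.33
Weighted average = (0.55·101.0 + 0.57·26.0 + 0.33·199.0) / (0.55 + 0.57 + 0.33)
  = 136.0400 / 1.4500 = 93.82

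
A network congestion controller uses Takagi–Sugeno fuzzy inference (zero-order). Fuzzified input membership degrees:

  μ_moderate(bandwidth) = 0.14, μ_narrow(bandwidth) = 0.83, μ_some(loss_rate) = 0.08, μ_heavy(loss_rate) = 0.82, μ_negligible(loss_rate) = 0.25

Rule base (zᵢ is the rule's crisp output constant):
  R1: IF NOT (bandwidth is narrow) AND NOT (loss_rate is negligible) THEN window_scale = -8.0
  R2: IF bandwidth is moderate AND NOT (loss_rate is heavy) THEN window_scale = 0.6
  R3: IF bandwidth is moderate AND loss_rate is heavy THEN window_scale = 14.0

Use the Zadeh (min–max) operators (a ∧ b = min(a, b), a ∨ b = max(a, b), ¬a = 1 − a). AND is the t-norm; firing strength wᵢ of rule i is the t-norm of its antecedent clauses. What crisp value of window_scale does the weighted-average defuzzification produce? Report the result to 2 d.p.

R1 (z=-8.0): ¬narrow=1−0.83=0.17, ¬negligible=1−0.25=0.75; AND[min(a, b)] → w = 0.17
R2 (z=0.6): moderate=0.14, ¬heavy=1−0.82=0.18; AND[min(a, b)] → w = 0.14
R3 (z=14.0): moderate=0.14, heavy=0.82; AND[min(a, b)] → w = 0.14
Weighted average = (0.17·-8.0 + 0.14·0.6 + 0.14·14.0) / (0.17 + 0.14 + 0.14)
  = 0.6840 / 0.4500 = 1.52

1.52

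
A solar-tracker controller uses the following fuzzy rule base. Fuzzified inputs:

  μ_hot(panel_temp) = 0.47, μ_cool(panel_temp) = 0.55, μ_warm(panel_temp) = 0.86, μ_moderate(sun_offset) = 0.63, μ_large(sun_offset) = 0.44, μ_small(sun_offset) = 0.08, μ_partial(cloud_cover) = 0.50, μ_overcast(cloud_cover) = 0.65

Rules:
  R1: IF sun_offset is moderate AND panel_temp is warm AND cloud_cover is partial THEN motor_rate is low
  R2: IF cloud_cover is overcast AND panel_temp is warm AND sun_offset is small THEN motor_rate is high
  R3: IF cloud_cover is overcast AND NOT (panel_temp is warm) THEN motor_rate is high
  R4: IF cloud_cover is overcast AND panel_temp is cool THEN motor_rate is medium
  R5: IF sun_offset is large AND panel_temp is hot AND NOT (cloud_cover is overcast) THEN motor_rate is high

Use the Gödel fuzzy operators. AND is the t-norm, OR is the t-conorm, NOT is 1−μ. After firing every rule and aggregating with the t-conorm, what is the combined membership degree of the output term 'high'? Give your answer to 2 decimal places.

R1: moderate=0.63, warm=0.86, partial=0.50; AND[min(a, b)] → w = 0.50
R2: overcast=0.65, warm=0.86, small=0.08; AND[min(a, b)] → w = 0.08
R3: overcast=0.65, ¬warm=1−0.86=0.14; AND[min(a, b)] → w = 0.14
R4: overcast=0.65, cool=0.55; AND[min(a, b)] → w = 0.55
R5: large=0.44, hot=0.47, ¬overcast=1−0.65=0.35; AND[min(a, b)] → w = 0.35
Rules with consequent 'high': {R2, R3, R5} → strengths 0.08, 0.14, 0.35
Aggregate via t-conorm [max(a, b)]: 0.35

0.35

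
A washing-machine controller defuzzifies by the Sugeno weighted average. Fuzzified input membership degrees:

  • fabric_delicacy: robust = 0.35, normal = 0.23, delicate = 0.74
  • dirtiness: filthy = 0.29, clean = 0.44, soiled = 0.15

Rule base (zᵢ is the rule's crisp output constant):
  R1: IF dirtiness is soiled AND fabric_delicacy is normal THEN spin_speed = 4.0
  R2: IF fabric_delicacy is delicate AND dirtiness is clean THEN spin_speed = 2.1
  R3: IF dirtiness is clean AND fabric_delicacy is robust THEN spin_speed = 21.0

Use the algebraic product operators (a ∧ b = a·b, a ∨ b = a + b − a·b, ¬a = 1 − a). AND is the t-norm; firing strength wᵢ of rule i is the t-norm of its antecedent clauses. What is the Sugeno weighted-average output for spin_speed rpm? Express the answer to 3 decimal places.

R1 (z=4.0): soiled=0.15, normal=0.23; AND[a·b] → w = 0.0345
R2 (z=2.1): delicate=0.74, clean=0.44; AND[a·b] → w = 0.3256
R3 (z=21.0): clean=0.44, robust=0.35; AND[a·b] → w = 0.1540
Weighted average = (0.0345·4.0 + 0.3256·2.1 + 0.1540·21.0) / (0.0345 + 0.3256 + 0.1540)
  = 4.0558 / 0.5141 = 7.889

7.889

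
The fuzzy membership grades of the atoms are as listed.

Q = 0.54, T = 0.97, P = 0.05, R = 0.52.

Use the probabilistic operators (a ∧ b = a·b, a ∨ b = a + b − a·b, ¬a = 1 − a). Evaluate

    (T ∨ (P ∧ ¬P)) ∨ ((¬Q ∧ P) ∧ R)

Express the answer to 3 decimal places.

0.972

¬P = 1 − 0.0500 = 0.9500
P ∧ ¬P = a·b on (0.0500, 0.9500) = 0.0475
T ∨ (P ∧ ¬P) = a + b − a·b on (0.9700, 0.0475) = 0.9714
¬Q = 1 − 0.5400 = 0.4600
¬Q ∧ P = a·b on (0.4600, 0.0500) = 0.0230
(¬Q ∧ P) ∧ R = a·b on (0.0230, 0.5200) = 0.0120
(T ∨ (P ∧ ¬P)) ∨ ((¬Q ∧ P) ∧ R) = a + b − a·b on (0.9714, 0.0120) = 0.9718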